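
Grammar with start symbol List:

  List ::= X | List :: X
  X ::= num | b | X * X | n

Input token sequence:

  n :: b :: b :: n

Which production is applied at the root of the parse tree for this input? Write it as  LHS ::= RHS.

[List [List [List [List [X n]] :: [X b]] :: [X b]] :: [X n]]

List ::= List :: X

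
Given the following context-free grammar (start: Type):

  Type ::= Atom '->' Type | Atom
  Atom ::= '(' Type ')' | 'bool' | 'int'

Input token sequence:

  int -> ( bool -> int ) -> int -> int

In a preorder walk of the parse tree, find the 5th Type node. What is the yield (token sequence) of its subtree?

int -> int

[Type [Atom int] -> [Type [Atom ( [Type [Atom bool] -> [Type [Atom int]]] )] -> [Type [Atom int] -> [Type [Atom int]]]]]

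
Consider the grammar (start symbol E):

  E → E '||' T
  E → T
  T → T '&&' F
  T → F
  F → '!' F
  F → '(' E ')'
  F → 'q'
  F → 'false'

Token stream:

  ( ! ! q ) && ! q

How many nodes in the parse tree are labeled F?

[E [T [T [F ( [E [T [F ! [F ! [F q]]]]] )]] && [F ! [F q]]]]

6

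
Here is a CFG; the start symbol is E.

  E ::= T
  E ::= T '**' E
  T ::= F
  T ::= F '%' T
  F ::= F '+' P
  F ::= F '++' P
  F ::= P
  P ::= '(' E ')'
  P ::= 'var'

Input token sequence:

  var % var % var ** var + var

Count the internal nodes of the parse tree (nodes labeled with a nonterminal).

16

[E [T [F [P var]] % [T [F [P var]] % [T [F [P var]]]]] ** [E [T [F [F [P var]] + [P var]]]]]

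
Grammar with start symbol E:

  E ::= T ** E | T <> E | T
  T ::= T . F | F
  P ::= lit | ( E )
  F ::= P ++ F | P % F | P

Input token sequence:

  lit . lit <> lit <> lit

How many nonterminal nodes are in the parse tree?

15

[E [T [T [F [P lit]]] . [F [P lit]]] <> [E [T [F [P lit]]] <> [E [T [F [P lit]]]]]]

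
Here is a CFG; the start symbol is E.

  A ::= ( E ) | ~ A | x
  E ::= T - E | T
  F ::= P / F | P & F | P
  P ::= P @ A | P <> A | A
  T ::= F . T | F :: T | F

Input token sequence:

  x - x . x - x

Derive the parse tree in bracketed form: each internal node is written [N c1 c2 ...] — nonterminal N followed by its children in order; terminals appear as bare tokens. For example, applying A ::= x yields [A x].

[E [T [F [P [A x]]]] - [E [T [F [P [A x]]] . [T [F [P [A x]]]]] - [E [T [F [P [A x]]]]]]]

E
T - E
F - E
P - E
A - E
x - E
x - T - E
x - F . T - E
x - P . T - E
x - A . T - E
x - x . T - E
x - x . F - E
x - x . P - E
x - x . A - E
x - x . x - E
x - x . x - T
x - x . x - F
x - x . x - P
x - x . x - A
x - x . x - x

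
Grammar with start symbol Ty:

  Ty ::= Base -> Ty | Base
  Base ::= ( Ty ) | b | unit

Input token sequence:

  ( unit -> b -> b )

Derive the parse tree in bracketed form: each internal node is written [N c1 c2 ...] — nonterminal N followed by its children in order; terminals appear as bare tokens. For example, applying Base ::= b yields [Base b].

[Ty [Base ( [Ty [Base unit] -> [Ty [Base b] -> [Ty [Base b]]]] )]]

Ty
Base
( Ty )
( Base -> Ty )
( unit -> Ty )
( unit -> Base -> Ty )
( unit -> b -> Ty )
( unit -> b -> Base )
( unit -> b -> b )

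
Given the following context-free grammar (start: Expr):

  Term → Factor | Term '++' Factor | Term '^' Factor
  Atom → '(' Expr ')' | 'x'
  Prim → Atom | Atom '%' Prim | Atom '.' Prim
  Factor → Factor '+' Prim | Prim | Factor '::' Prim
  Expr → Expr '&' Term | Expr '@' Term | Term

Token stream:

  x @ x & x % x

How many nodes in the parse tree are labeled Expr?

3

[Expr [Expr [Expr [Term [Factor [Prim [Atom x]]]]] @ [Term [Factor [Prim [Atom x]]]]] & [Term [Factor [Prim [Atom x] % [Prim [Atom x]]]]]]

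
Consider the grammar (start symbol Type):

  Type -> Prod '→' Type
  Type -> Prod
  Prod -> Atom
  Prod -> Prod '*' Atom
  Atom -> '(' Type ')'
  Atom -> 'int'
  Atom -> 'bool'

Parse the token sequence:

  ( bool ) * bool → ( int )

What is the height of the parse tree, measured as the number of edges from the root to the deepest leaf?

7

[Type [Prod [Prod [Atom ( [Type [Prod [Atom bool]]] )]] * [Atom bool]] → [Type [Prod [Atom ( [Type [Prod [Atom int]]] )]]]]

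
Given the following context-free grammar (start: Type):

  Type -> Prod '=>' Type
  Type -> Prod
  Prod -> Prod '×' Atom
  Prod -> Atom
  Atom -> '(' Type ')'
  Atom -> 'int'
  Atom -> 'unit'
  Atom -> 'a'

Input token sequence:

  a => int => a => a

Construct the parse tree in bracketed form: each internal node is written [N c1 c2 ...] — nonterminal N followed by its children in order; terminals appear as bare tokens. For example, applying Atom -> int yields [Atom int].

Type
Prod => Type
Atom => Type
a => Type
a => Prod => Type
a => Atom => Type
a => int => Type
a => int => Prod => Type
a => int => Atom => Type
a => int => a => Type
a => int => a => Prod
a => int => a => Atom
a => int => a => a

[Type [Prod [Atom a]] => [Type [Prod [Atom int]] => [Type [Prod [Atom a]] => [Type [Prod [Atom a]]]]]]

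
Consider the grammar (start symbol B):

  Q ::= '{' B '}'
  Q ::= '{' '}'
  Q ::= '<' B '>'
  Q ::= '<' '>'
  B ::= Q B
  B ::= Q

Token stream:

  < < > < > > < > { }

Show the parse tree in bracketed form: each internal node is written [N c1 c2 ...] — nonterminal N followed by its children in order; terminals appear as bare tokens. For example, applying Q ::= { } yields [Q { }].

B
Q B
< B > B
< Q B > B
< < > B > B
< < > Q > B
< < > < > > B
< < > < > > Q B
< < > < > > < > B
< < > < > > < > Q
< < > < > > < > { }

[B [Q < [B [Q < >] [B [Q < >]]] >] [B [Q < >] [B [Q { }]]]]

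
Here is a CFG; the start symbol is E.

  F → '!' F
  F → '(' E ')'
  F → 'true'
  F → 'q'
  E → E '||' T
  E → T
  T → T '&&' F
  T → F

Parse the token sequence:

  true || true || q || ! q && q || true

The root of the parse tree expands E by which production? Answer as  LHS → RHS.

[E [E [E [E [E [T [F true]]] || [T [F true]]] || [T [F q]]] || [T [T [F ! [F q]]] && [F q]]] || [T [F true]]]

E → E '||' T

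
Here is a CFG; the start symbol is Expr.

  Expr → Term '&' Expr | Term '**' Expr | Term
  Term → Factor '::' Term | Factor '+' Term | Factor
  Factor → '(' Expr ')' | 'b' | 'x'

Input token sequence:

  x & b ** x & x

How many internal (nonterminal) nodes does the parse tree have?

[Expr [Term [Factor x]] & [Expr [Term [Factor b]] ** [Expr [Term [Factor x]] & [Expr [Term [Factor x]]]]]]

12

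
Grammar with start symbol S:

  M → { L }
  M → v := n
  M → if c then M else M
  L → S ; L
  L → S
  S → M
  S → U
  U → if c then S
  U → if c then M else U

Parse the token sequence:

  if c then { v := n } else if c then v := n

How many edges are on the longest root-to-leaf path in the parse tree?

6

[S [U if c then [M { [L [S [M v := n]]] }] else [U if c then [S [M v := n]]]]]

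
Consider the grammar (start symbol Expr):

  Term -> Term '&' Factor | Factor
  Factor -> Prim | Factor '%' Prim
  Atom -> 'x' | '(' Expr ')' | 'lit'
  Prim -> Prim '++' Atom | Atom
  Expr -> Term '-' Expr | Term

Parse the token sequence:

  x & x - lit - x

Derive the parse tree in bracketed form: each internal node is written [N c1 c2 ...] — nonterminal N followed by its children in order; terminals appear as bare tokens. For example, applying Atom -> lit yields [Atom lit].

[Expr [Term [Term [Factor [Prim [Atom x]]]] & [Factor [Prim [Atom x]]]] - [Expr [Term [Factor [Prim [Atom lit]]]] - [Expr [Term [Factor [Prim [Atom x]]]]]]]

Expr
Term - Expr
Term & Factor - Expr
Factor & Factor - Expr
Prim & Factor - Expr
Atom & Factor - Expr
x & Factor - Expr
x & Prim - Expr
x & Atom - Expr
x & x - Expr
x & x - Term - Expr
x & x - Factor - Expr
x & x - Prim - Expr
x & x - Atom - Expr
x & x - lit - Expr
x & x - lit - Term
x & x - lit - Factor
x & x - lit - Prim
x & x - lit - Atom
x & x - lit - x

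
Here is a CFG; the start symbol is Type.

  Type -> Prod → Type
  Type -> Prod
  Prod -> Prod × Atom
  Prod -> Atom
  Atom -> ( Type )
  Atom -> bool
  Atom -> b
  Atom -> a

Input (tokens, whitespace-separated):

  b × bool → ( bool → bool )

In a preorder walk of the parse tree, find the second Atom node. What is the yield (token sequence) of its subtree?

[Type [Prod [Prod [Atom b]] × [Atom bool]] → [Type [Prod [Atom ( [Type [Prod [Atom bool]] → [Type [Prod [Atom bool]]]] )]]]]

bool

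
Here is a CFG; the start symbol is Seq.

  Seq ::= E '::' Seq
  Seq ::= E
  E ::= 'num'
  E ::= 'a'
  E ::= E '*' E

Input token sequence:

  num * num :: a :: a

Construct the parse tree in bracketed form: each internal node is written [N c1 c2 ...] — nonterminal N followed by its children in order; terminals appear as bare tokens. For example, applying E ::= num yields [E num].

Seq
E :: Seq
E * E :: Seq
num * E :: Seq
num * num :: Seq
num * num :: E :: Seq
num * num :: a :: Seq
num * num :: a :: E
num * num :: a :: a

[Seq [E [E num] * [E num]] :: [Seq [E a] :: [Seq [E a]]]]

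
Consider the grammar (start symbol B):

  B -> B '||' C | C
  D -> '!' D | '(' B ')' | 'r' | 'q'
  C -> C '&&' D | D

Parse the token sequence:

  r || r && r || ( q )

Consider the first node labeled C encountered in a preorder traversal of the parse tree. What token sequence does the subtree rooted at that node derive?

[B [B [B [C [D r]]] || [C [C [D r]] && [D r]]] || [C [D ( [B [C [D q]]] )]]]

r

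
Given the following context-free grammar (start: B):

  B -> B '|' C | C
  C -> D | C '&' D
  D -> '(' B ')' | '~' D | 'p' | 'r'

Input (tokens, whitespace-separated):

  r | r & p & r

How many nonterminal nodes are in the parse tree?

10

[B [B [C [D r]]] | [C [C [C [D r]] & [D p]] & [D r]]]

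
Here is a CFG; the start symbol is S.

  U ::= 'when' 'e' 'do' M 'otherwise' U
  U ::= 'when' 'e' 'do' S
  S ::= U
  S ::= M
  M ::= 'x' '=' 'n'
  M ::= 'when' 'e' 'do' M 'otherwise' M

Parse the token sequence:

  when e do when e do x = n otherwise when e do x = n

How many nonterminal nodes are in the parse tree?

8

[S [U when e do [S [U when e do [M x = n] otherwise [U when e do [S [M x = n]]]]]]]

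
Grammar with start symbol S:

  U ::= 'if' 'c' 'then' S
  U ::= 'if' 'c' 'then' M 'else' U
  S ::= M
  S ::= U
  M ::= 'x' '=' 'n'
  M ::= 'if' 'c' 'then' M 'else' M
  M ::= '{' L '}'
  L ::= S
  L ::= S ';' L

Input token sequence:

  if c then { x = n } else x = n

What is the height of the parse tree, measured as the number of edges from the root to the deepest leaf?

[S [M if c then [M { [L [S [M x = n]]] }] else [M x = n]]]

6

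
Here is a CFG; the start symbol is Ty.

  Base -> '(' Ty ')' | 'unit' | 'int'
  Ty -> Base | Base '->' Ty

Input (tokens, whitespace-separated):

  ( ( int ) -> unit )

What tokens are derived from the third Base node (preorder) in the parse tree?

[Ty [Base ( [Ty [Base ( [Ty [Base int]] )] -> [Ty [Base unit]]] )]]

int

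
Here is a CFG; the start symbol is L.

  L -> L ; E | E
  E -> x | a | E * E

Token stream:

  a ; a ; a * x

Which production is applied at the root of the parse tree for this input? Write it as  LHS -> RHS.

[L [L [L [E a]] ; [E a]] ; [E [E a] * [E x]]]

L -> L ; E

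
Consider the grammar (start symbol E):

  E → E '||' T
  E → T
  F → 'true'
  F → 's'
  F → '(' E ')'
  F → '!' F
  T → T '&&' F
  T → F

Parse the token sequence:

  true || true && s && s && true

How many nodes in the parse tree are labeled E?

[E [E [T [F true]]] || [T [T [T [T [F true]] && [F s]] && [F s]] && [F true]]]

2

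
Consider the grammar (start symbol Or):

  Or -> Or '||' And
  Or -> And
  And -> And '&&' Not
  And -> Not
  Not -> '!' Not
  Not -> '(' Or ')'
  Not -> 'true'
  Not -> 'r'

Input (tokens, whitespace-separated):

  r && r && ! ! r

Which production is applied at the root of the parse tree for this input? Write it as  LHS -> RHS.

Or -> And

[Or [And [And [And [Not r]] && [Not r]] && [Not ! [Not ! [Not r]]]]]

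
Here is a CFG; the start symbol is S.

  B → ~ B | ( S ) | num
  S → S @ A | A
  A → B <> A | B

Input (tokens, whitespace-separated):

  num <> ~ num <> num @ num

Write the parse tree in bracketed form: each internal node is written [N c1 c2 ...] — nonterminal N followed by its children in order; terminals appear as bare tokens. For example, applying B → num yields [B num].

[S [S [A [B num] <> [A [B ~ [B num]] <> [A [B num]]]]] @ [A [B num]]]

S
S @ A
A @ A
B <> A @ A
num <> A @ A
num <> B <> A @ A
num <> ~ B <> A @ A
num <> ~ num <> A @ A
num <> ~ num <> B @ A
num <> ~ num <> num @ A
num <> ~ num <> num @ B
num <> ~ num <> num @ num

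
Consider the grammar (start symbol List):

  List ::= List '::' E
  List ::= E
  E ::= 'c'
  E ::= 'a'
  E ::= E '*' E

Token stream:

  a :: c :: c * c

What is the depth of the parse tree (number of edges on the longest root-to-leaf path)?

[List [List [List [E a]] :: [E c]] :: [E [E c] * [E c]]]

4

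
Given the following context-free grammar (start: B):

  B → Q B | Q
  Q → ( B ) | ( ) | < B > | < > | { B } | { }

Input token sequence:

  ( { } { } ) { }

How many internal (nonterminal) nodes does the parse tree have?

[B [Q ( [B [Q { }] [B [Q { }]]] )] [B [Q { }]]]

8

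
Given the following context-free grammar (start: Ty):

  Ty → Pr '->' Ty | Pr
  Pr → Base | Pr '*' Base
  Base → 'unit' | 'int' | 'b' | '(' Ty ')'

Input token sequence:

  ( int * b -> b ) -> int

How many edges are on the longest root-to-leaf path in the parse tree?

7

[Ty [Pr [Base ( [Ty [Pr [Pr [Base int]] * [Base b]] -> [Ty [Pr [Base b]]]] )]] -> [Ty [Pr [Base int]]]]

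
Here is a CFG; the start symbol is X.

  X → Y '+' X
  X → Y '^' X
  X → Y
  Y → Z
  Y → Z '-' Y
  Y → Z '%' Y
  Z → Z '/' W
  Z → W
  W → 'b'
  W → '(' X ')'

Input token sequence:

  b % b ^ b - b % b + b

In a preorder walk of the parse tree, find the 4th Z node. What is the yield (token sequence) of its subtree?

[X [Y [Z [W b]] % [Y [Z [W b]]]] ^ [X [Y [Z [W b]] - [Y [Z [W b]] % [Y [Z [W b]]]]] + [X [Y [Z [W b]]]]]]

b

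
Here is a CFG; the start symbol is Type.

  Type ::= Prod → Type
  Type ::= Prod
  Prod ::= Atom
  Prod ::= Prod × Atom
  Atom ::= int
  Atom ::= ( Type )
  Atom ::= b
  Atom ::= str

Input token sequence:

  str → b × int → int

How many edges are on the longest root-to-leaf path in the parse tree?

5

[Type [Prod [Atom str]] → [Type [Prod [Prod [Atom b]] × [Atom int]] → [Type [Prod [Atom int]]]]]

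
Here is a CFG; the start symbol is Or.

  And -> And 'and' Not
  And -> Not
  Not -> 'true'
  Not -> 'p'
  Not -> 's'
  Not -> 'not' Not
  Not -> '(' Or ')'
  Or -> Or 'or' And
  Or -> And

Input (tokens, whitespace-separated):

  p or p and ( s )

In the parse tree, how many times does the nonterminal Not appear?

4

[Or [Or [And [Not p]]] or [And [And [Not p]] and [Not ( [Or [And [Not s]]] )]]]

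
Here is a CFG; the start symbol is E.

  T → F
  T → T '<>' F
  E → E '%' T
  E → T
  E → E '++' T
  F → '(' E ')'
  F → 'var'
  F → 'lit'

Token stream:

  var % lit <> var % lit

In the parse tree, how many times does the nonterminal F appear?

[E [E [E [T [F var]]] % [T [T [F lit]] <> [F var]]] % [T [F lit]]]

4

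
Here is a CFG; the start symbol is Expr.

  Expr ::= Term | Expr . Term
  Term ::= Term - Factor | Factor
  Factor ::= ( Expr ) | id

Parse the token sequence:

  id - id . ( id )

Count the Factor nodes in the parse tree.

4

[Expr [Expr [Term [Term [Factor id]] - [Factor id]]] . [Term [Factor ( [Expr [Term [Factor id]]] )]]]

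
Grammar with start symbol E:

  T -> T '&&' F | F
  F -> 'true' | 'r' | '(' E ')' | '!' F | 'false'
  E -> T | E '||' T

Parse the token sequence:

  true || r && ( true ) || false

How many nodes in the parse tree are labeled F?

5

[E [E [E [T [F true]]] || [T [T [F r]] && [F ( [E [T [F true]]] )]]] || [T [F false]]]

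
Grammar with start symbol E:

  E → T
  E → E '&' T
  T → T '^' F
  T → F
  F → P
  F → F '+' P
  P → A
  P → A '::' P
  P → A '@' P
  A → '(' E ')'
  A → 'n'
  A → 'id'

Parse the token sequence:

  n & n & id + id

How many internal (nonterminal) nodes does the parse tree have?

[E [E [E [T [F [P [A n]]]]] & [T [F [P [A n]]]]] & [T [F [F [P [A id]]] + [P [A id]]]]]

18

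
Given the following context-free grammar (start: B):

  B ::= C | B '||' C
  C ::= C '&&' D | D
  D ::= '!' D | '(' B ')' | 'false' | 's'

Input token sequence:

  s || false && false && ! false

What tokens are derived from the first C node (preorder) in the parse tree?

s

[B [B [C [D s]]] || [C [C [C [D false]] && [D false]] && [D ! [D false]]]]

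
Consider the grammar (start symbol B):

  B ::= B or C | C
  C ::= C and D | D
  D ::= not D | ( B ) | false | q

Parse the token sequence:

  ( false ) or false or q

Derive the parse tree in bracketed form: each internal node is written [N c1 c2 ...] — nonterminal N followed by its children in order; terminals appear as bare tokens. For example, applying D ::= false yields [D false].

B
B or C
B or C or C
C or C or C
D or C or C
( B ) or C or C
( C ) or C or C
( D ) or C or C
( false ) or C or C
( false ) or D or C
( false ) or false or C
( false ) or false or D
( false ) or false or q

[B [B [B [C [D ( [B [C [D false]]] )]]] or [C [D false]]] or [C [D q]]]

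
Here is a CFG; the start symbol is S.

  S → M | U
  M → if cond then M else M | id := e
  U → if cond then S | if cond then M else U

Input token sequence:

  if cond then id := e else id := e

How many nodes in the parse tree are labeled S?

1

[S [M if cond then [M id := e] else [M id := e]]]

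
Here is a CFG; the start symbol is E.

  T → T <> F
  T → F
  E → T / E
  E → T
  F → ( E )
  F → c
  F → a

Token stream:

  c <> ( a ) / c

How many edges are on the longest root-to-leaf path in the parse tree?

6

[E [T [T [F c]] <> [F ( [E [T [F a]]] )]] / [E [T [F c]]]]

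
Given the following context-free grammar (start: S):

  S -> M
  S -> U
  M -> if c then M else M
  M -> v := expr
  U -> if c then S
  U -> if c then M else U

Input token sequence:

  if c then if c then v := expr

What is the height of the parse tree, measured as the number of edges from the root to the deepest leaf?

6

[S [U if c then [S [U if c then [S [M v := expr]]]]]]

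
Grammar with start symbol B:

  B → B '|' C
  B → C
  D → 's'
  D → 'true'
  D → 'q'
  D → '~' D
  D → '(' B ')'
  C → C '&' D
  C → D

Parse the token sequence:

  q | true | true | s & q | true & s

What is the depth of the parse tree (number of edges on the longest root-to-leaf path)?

[B [B [B [B [B [C [D q]]] | [C [D true]]] | [C [D true]]] | [C [C [D s]] & [D q]]] | [C [C [D true]] & [D s]]]

7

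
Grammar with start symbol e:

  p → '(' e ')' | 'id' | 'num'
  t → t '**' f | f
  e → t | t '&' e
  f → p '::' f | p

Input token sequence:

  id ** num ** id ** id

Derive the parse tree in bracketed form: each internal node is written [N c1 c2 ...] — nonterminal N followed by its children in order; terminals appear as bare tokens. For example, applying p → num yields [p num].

e
t
t ** f
t ** f ** f
t ** f ** f ** f
f ** f ** f ** f
p ** f ** f ** f
id ** f ** f ** f
id ** p ** f ** f
id ** num ** f ** f
id ** num ** p ** f
id ** num ** id ** f
id ** num ** id ** p
id ** num ** id ** id

[e [t [t [t [t [f [p id]]] ** [f [p num]]] ** [f [p id]]] ** [f [p id]]]]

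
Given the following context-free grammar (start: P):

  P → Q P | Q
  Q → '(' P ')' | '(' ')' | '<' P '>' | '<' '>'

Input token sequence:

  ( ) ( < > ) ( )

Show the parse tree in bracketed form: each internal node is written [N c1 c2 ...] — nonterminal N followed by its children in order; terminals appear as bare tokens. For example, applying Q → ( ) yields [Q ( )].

[P [Q ( )] [P [Q ( [P [Q < >]] )] [P [Q ( )]]]]

P
Q P
( ) P
( ) Q P
( ) ( P ) P
( ) ( Q ) P
( ) ( < > ) P
( ) ( < > ) Q
( ) ( < > ) ( )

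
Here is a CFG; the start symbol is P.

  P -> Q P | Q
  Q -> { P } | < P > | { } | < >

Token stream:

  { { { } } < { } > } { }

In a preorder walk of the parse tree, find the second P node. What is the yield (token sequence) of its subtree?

{ { } } < { } >

[P [Q { [P [Q { [P [Q { }]] }] [P [Q < [P [Q { }]] >]]] }] [P [Q { }]]]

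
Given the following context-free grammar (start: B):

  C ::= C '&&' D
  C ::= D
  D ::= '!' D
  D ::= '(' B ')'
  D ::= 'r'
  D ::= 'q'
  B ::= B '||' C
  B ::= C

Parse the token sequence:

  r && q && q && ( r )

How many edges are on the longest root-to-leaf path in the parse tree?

6

[B [C [C [C [C [D r]] && [D q]] && [D q]] && [D ( [B [C [D r]]] )]]]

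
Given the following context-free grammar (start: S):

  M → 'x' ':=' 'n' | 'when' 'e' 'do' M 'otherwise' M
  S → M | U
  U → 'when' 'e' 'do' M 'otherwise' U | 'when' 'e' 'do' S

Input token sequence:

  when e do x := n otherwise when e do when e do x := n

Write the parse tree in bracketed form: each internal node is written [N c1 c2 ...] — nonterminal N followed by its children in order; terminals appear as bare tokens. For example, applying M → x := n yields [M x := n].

S
U
when e do M otherwise U
when e do x := n otherwise U
when e do x := n otherwise when e do S
when e do x := n otherwise when e do U
when e do x := n otherwise when e do when e do S
when e do x := n otherwise when e do when e do M
when e do x := n otherwise when e do when e do x := n

[S [U when e do [M x := n] otherwise [U when e do [S [U when e do [S [M x := n]]]]]]]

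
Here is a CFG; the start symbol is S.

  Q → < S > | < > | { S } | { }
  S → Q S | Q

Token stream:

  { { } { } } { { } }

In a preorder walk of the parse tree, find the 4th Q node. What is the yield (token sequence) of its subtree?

[S [Q { [S [Q { }] [S [Q { }]]] }] [S [Q { [S [Q { }]] }]]]

{ { } }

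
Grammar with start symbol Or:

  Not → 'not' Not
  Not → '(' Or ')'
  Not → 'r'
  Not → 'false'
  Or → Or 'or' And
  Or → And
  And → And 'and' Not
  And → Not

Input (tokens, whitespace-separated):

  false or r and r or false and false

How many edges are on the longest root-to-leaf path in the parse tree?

[Or [Or [Or [And [Not false]]] or [And [And [Not r]] and [Not r]]] or [And [And [Not false]] and [Not false]]]

5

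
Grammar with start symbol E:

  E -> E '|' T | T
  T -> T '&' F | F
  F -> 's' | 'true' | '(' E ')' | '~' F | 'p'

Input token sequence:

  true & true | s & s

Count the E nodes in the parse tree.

[E [E [T [T [F true]] & [F true]]] | [T [T [F s]] & [F s]]]

2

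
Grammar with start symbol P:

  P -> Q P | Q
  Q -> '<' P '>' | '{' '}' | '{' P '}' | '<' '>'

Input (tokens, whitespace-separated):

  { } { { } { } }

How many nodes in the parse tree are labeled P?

[P [Q { }] [P [Q { [P [Q { }] [P [Q { }]]] }]]]

4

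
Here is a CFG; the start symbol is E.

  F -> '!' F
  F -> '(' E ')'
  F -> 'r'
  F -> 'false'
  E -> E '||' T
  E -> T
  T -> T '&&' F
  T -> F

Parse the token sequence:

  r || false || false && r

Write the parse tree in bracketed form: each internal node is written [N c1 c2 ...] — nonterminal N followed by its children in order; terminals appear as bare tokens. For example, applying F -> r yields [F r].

[E [E [E [T [F r]]] || [T [F false]]] || [T [T [F false]] && [F r]]]

E
E || T
E || T || T
T || T || T
F || T || T
r || T || T
r || F || T
r || false || T
r || false || T && F
r || false || F && F
r || false || false && F
r || false || false && r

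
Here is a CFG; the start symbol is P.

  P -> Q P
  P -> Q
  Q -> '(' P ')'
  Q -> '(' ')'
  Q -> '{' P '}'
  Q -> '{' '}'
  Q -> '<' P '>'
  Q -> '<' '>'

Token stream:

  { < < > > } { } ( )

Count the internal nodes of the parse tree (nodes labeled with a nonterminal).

[P [Q { [P [Q < [P [Q < >]] >]] }] [P [Q { }] [P [Q ( )]]]]

10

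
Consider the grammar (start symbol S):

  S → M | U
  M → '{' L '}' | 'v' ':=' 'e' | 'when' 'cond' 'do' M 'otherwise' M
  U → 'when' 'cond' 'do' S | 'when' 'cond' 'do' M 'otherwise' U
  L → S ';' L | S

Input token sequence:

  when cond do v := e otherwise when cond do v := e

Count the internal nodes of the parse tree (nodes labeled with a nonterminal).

6

[S [U when cond do [M v := e] otherwise [U when cond do [S [M v := e]]]]]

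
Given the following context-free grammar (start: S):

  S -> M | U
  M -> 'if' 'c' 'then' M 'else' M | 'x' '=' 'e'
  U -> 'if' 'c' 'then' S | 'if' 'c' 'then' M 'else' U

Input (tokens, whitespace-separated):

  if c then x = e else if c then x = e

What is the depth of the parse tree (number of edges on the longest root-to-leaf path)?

5

[S [U if c then [M x = e] else [U if c then [S [M x = e]]]]]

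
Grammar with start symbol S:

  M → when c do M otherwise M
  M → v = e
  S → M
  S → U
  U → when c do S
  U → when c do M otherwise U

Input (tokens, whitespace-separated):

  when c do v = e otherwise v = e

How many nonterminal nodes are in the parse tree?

[S [M when c do [M v = e] otherwise [M v = e]]]

4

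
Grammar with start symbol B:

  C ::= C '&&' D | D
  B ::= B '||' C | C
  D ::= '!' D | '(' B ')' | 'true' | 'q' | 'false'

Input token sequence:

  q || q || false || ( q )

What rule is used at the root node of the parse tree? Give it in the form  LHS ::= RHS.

B ::= B '||' C

[B [B [B [B [C [D q]]] || [C [D q]]] || [C [D false]]] || [C [D ( [B [C [D q]]] )]]]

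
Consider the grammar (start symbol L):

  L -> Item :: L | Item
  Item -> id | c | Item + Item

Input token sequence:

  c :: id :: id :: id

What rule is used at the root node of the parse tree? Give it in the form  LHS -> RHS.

L -> Item :: L

[L [Item c] :: [L [Item id] :: [L [Item id] :: [L [Item id]]]]]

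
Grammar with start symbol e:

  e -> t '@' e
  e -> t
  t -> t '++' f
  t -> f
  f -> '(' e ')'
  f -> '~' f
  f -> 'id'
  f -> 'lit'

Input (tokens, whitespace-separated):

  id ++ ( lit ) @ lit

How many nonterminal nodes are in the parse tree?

11

[e [t [t [f id]] ++ [f ( [e [t [f lit]]] )]] @ [e [t [f lit]]]]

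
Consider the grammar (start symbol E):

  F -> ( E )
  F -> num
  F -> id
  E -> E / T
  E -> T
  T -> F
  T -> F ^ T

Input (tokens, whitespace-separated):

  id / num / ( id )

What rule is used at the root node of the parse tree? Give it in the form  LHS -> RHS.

[E [E [E [T [F id]]] / [T [F num]]] / [T [F ( [E [T [F id]]] )]]]

E -> E / T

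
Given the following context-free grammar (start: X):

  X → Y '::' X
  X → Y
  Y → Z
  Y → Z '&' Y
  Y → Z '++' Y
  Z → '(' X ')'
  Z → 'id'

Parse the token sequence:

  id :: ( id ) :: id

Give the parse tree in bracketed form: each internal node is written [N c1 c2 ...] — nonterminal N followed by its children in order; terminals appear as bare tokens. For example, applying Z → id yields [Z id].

X
Y :: X
Z :: X
id :: X
id :: Y :: X
id :: Z :: X
id :: ( X ) :: X
id :: ( Y ) :: X
id :: ( Z ) :: X
id :: ( id ) :: X
id :: ( id ) :: Y
id :: ( id ) :: Z
id :: ( id ) :: id

[X [Y [Z id]] :: [X [Y [Z ( [X [Y [Z id]]] )]] :: [X [Y [Z id]]]]]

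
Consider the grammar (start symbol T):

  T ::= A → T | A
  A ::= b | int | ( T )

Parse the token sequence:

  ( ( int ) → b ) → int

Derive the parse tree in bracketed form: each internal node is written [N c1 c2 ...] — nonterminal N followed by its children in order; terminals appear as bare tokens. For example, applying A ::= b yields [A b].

T
A → T
( T ) → T
( A → T ) → T
( ( T ) → T ) → T
( ( A ) → T ) → T
( ( int ) → T ) → T
( ( int ) → A ) → T
( ( int ) → b ) → T
( ( int ) → b ) → A
( ( int ) → b ) → int

[T [A ( [T [A ( [T [A int]] )] → [T [A b]]] )] → [T [A int]]]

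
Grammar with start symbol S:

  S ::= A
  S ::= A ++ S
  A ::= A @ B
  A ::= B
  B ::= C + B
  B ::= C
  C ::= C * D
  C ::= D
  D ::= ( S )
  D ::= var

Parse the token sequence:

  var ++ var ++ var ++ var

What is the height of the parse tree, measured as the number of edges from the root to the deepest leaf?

8

[S [A [B [C [D var]]]] ++ [S [A [B [C [D var]]]] ++ [S [A [B [C [D var]]]] ++ [S [A [B [C [D var]]]]]]]]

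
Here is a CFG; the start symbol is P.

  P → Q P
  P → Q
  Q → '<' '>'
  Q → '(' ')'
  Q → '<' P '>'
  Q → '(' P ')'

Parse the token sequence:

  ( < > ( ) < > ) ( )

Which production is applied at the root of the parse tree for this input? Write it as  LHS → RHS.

[P [Q ( [P [Q < >] [P [Q ( )] [P [Q < >]]]] )] [P [Q ( )]]]

P → Q P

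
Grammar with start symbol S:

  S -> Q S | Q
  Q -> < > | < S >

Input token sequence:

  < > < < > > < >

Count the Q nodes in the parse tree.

[S [Q < >] [S [Q < [S [Q < >]] >] [S [Q < >]]]]

4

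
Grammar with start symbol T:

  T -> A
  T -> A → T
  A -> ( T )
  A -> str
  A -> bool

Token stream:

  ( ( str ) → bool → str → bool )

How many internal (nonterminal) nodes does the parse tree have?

12

[T [A ( [T [A ( [T [A str]] )] → [T [A bool] → [T [A str] → [T [A bool]]]]] )]]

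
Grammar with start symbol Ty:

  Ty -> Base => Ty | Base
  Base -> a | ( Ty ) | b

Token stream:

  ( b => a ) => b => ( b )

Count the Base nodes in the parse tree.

[Ty [Base ( [Ty [Base b] => [Ty [Base a]]] )] => [Ty [Base b] => [Ty [Base ( [Ty [Base b]] )]]]]

6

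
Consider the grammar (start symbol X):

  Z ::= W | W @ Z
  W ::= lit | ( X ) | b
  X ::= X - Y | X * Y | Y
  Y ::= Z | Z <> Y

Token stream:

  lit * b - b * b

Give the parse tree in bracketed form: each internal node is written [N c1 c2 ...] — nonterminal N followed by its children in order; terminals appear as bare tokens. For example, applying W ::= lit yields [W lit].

X
X * Y
X - Y * Y
X * Y - Y * Y
Y * Y - Y * Y
Z * Y - Y * Y
W * Y - Y * Y
lit * Y - Y * Y
lit * Z - Y * Y
lit * W - Y * Y
lit * b - Y * Y
lit * b - Z * Y
lit * b - W * Y
lit * b - b * Y
lit * b - b * Z
lit * b - b * W
lit * b - b * b

[X [X [X [X [Y [Z [W lit]]]] * [Y [Z [W b]]]] - [Y [Z [W b]]]] * [Y [Z [W b]]]]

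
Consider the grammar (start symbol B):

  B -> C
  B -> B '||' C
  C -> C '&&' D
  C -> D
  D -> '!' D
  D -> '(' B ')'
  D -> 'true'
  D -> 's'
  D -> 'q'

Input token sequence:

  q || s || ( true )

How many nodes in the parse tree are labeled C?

[B [B [B [C [D q]]] || [C [D s]]] || [C [D ( [B [C [D true]]] )]]]

4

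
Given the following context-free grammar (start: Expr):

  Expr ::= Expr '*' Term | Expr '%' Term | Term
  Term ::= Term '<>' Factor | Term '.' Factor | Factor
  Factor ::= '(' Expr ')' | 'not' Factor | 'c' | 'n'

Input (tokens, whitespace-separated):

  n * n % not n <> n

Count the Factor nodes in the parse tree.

[Expr [Expr [Expr [Term [Factor n]]] * [Term [Factor n]]] % [Term [Term [Factor not [Factor n]]] <> [Factor n]]]

5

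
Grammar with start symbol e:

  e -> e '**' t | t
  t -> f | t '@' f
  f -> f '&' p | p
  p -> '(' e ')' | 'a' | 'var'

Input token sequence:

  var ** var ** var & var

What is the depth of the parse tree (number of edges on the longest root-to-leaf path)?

[e [e [e [t [f [p var]]]] ** [t [f [p var]]]] ** [t [f [f [p var]] & [p var]]]]

6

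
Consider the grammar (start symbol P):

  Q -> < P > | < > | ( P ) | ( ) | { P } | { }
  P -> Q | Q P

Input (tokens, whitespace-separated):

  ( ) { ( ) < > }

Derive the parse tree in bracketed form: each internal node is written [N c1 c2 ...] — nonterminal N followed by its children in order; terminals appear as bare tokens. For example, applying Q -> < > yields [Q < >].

P
Q P
( ) P
( ) Q
( ) { P }
( ) { Q P }
( ) { ( ) P }
( ) { ( ) Q }
( ) { ( ) < > }

[P [Q ( )] [P [Q { [P [Q ( )] [P [Q < >]]] }]]]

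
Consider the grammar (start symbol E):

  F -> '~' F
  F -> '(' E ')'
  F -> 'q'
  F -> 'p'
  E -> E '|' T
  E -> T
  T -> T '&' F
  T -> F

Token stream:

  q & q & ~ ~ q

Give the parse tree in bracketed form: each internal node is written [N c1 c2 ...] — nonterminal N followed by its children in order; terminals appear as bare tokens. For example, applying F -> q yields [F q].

[E [T [T [T [F q]] & [F q]] & [F ~ [F ~ [F q]]]]]

E
T
T & F
T & F & F
F & F & F
q & F & F
q & q & F
q & q & ~ F
q & q & ~ ~ F
q & q & ~ ~ q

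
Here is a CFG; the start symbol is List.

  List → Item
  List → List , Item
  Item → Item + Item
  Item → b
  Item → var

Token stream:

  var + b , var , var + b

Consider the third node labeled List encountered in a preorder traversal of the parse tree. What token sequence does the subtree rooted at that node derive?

[List [List [List [Item [Item var] + [Item b]]] , [Item var]] , [Item [Item var] + [Item b]]]

var + b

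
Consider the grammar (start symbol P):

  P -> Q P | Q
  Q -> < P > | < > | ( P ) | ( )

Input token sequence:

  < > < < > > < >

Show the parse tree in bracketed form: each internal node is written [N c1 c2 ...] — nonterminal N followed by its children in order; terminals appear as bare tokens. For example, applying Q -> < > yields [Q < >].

[P [Q < >] [P [Q < [P [Q < >]] >] [P [Q < >]]]]

P
Q P
< > P
< > Q P
< > < P > P
< > < Q > P
< > < < > > P
< > < < > > Q
< > < < > > < >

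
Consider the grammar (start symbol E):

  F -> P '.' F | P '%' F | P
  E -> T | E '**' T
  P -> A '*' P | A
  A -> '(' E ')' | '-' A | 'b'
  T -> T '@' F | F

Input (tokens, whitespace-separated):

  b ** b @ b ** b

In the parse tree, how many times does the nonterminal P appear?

[E [E [E [T [F [P [A b]]]]] ** [T [T [F [P [A b]]]] @ [F [P [A b]]]]] ** [T [F [P [A b]]]]]

4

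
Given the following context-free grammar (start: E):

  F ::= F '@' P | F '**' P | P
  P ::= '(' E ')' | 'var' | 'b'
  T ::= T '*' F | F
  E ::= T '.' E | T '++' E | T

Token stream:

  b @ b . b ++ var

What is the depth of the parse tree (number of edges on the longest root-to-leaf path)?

6

[E [T [F [F [P b]] @ [P b]]] . [E [T [F [P b]]] ++ [E [T [F [P var]]]]]]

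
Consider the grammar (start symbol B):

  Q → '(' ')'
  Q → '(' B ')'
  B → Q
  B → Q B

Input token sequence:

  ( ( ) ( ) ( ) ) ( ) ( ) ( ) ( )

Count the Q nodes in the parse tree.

8

[B [Q ( [B [Q ( )] [B [Q ( )] [B [Q ( )]]]] )] [B [Q ( )] [B [Q ( )] [B [Q ( )] [B [Q ( )]]]]]]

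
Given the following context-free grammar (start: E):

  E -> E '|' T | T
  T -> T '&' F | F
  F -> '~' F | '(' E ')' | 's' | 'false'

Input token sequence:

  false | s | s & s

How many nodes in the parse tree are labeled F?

4

[E [E [E [T [F false]]] | [T [F s]]] | [T [T [F s]] & [F s]]]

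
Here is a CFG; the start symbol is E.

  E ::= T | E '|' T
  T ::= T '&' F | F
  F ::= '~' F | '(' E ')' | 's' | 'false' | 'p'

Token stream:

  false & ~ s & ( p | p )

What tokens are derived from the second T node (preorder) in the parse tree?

[E [T [T [T [F false]] & [F ~ [F s]]] & [F ( [E [E [T [F p]]] | [T [F p]]] )]]]

false & ~ s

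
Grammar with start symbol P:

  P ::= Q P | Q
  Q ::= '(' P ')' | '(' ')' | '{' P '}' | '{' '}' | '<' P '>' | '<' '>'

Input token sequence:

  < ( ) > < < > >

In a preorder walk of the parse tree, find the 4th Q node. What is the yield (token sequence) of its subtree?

< >

[P [Q < [P [Q ( )]] >] [P [Q < [P [Q < >]] >]]]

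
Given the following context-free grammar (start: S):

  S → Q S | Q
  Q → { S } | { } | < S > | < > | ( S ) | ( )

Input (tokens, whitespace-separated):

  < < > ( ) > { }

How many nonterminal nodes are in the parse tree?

[S [Q < [S [Q < >] [S [Q ( )]]] >] [S [Q { }]]]

8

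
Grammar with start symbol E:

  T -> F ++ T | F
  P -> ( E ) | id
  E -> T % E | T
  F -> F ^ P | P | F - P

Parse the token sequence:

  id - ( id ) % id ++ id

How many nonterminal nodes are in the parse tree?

[E [T [F [F [P id]] - [P ( [E [T [F [P id]]]] )]]] % [E [T [F [P id]] ++ [T [F [P id]]]]]]

17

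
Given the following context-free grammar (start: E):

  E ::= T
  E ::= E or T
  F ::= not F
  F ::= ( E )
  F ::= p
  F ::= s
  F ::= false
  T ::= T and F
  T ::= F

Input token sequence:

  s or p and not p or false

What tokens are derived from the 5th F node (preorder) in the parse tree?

[E [E [E [T [F s]]] or [T [T [F p]] and [F not [F p]]]] or [T [F false]]]

false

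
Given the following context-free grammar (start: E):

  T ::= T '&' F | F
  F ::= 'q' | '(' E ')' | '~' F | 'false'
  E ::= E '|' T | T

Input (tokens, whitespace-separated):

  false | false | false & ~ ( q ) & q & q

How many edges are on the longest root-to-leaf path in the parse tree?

[E [E [E [T [F false]]] | [T [F false]]] | [T [T [T [T [F false]] & [F ~ [F ( [E [T [F q]]] )]]] & [F q]] & [F q]]]

9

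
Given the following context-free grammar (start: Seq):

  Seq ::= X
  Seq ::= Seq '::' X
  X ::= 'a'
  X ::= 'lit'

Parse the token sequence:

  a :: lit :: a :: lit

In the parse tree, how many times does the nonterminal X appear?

[Seq [Seq [Seq [Seq [X a]] :: [X lit]] :: [X a]] :: [X lit]]

4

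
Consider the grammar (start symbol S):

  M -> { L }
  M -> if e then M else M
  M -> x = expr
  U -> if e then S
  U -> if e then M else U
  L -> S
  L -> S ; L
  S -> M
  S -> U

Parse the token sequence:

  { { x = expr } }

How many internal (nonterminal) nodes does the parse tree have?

8

[S [M { [L [S [M { [L [S [M x = expr]]] }]]] }]]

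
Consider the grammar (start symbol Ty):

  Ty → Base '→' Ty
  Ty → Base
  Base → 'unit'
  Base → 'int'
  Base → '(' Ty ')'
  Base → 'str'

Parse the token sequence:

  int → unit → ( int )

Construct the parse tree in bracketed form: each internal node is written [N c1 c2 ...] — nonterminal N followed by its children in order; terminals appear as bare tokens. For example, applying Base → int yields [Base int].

[Ty [Base int] → [Ty [Base unit] → [Ty [Base ( [Ty [Base int]] )]]]]

Ty
Base → Ty
int → Ty
int → Base → Ty
int → unit → Ty
int → unit → Base
int → unit → ( Ty )
int → unit → ( Base )
int → unit → ( int )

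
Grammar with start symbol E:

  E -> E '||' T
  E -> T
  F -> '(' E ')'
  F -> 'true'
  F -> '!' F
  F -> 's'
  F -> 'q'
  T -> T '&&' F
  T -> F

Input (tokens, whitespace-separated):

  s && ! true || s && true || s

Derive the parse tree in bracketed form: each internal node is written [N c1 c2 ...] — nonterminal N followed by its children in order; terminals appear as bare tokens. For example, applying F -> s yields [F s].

[E [E [E [T [T [F s]] && [F ! [F true]]]] || [T [T [F s]] && [F true]]] || [T [F s]]]

E
E || T
E || T || T
T || T || T
T && F || T || T
F && F || T || T
s && F || T || T
s && ! F || T || T
s && ! true || T || T
s && ! true || T && F || T
s && ! true || F && F || T
s && ! true || s && F || T
s && ! true || s && true || T
s && ! true || s && true || F
s && ! true || s && true || s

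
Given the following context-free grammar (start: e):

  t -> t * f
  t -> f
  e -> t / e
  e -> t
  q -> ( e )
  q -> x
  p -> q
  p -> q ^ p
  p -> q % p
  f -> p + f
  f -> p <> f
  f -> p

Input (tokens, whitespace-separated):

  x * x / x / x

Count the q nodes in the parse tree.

[e [t [t [f [p [q x]]]] * [f [p [q x]]]] / [e [t [f [p [q x]]]] / [e [t [f [p [q x]]]]]]]

4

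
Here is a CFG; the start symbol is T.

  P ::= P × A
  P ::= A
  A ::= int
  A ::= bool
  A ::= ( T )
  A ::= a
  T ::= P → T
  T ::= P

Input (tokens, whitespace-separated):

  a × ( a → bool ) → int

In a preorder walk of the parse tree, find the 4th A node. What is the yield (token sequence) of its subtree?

bool

[T [P [P [A a]] × [A ( [T [P [A a]] → [T [P [A bool]]]] )]] → [T [P [A int]]]]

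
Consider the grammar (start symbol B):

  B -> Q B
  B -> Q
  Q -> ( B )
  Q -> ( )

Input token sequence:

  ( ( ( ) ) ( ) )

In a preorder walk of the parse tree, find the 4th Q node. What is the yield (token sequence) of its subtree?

[B [Q ( [B [Q ( [B [Q ( )]] )] [B [Q ( )]]] )]]

( )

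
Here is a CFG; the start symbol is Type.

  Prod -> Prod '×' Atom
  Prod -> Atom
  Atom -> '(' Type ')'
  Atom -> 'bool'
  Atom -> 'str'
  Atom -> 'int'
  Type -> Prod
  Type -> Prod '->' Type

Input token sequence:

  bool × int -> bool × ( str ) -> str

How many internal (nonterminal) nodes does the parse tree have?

[Type [Prod [Prod [Atom bool]] × [Atom int]] -> [Type [Prod [Prod [Atom bool]] × [Atom ( [Type [Prod [Atom str]]] )]] -> [Type [Prod [Atom str]]]]]

16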